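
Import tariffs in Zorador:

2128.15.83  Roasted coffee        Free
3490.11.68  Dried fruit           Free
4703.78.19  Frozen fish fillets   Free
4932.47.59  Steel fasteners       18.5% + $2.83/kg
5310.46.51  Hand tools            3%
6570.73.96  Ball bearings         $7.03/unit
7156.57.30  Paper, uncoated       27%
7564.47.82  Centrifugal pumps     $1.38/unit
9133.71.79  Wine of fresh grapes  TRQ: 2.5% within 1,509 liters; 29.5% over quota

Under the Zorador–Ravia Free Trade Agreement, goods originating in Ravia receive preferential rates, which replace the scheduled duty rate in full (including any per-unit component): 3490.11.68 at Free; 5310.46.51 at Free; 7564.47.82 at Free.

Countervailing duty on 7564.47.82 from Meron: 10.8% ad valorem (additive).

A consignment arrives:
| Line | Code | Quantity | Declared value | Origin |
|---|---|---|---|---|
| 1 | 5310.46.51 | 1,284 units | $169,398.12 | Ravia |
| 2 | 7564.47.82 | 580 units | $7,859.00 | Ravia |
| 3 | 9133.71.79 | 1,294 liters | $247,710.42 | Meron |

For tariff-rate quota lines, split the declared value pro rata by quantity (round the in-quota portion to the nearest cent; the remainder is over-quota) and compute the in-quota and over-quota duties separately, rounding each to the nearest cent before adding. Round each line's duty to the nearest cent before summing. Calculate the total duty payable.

$6,192.76

Line 1 (5310.46.51, Ravia, 1,284 units, $169,398.12):
Base rate for 5310.46.51 is 3%.
Origin Ravia qualifies under the Zorador–Ravia agreement and 5310.46.51 is covered: preferential rate Free applies instead.
Duty = $169,398.12 × 0% = $0.00.
Line 2 (7564.47.82, Ravia, 580 units, $7,859.00):
Base rate for 7564.47.82 is $1.38/unit.
Origin Ravia qualifies under the Zorador–Ravia agreement and 7564.47.82 is covered: preferential rate Free applies instead.
The additional-duty order on 7564.47.82 targets Meron, not Ravia; it does not apply.
Duty = $7,859.00 × 0% = $0.00.
Line 3 (9133.71.79, Meron, 1,294 liters, $247,710.42):
Code 9133.71.79 is under a tariff-rate quota (threshold 1,509 liters). Quantity 1,294 liters is within the quota, so the in-quota rate 2.5% applies to the full value.
Duty = $247,710.42 × 2.5% = $6,192.76.
Total = $0.00 + $0.00 + $6,192.76 = $6,192.76.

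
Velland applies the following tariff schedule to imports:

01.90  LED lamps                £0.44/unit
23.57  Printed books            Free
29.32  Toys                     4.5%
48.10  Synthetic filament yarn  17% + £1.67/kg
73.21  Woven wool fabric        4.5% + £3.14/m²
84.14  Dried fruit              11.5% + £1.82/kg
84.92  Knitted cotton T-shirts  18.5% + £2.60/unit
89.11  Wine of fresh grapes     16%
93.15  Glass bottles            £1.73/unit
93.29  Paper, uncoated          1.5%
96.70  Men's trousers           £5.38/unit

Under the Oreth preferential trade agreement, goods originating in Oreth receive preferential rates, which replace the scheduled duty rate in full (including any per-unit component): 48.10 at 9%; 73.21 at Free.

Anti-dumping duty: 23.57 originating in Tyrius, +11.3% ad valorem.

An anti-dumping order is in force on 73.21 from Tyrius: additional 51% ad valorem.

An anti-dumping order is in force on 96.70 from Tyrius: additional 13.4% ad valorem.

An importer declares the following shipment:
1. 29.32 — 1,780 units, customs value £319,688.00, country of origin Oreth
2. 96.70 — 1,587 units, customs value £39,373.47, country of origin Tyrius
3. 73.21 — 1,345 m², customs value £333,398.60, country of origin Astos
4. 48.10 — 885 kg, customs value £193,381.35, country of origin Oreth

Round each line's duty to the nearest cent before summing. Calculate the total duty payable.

Line 1 (29.32, Oreth, 1,780 units, £319,688.00):
Base rate for 29.32 is 4.5%.
Origin Oreth is the FTA partner but 29.32 is not on the preference list; base rate stands.
Duty = £319,688.00 × 4.5% = £14,385.96.
Line 2 (96.70, Tyrius, 1,587 units, £39,373.47):
Base rate for 96.70 is £5.38/unit.
Additional duty on 96.70 from Tyrius: +13.4% ad valorem. Applied ad valorem rate = 13.4%.
Duty = £39,373.47 × 13.4% + 1,587 × £5.38 = £13,814.10.
Line 3 (73.21, Astos, 1,345 m², £333,398.60):
Base rate for 73.21 is 4.5% + £3.14/m².
73.21 has an FTA preferential rate, but origin Astos is not Oreth; base rate stands.
The additional-duty order on 73.21 targets Tyrius, not Astos; it does not apply.
Duty = £333,398.60 × 4.5% + 1,345 × £3.14 = £19,226.24.
Line 4 (48.10, Oreth, 885 kg, £193,381.35):
Base rate for 48.10 is 17% + £1.67/kg.
Origin Oreth qualifies under the Velland–Oreth agreement and 48.10 is covered: preferential rate 9% applies instead.
Duty = £193,381.35 × 9% = £17,404.32.
Total = £14,385.96 + £13,814.10 + £19,226.24 + £17,404.32 = £64,830.62.

£64,830.62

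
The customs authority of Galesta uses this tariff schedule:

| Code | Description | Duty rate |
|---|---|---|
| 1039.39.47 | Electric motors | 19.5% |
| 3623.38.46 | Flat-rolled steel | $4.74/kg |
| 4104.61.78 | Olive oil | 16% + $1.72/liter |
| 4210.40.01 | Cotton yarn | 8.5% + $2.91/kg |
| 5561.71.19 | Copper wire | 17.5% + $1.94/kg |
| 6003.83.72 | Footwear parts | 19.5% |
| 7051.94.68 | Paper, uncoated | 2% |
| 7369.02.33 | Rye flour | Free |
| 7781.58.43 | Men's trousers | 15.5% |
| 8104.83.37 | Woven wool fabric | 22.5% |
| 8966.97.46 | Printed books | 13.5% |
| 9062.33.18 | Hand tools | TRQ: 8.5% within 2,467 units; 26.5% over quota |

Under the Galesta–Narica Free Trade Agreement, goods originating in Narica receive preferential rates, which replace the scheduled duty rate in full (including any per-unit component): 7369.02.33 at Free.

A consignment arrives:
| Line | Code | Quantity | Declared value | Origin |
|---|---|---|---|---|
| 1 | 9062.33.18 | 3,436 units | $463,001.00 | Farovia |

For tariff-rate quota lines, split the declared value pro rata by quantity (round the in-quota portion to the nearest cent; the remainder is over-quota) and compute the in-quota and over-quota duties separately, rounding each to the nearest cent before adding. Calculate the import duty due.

$62,858.18

Line 1 (9062.33.18, Farovia, 3,436 units, $463,001.00):
Code 9062.33.18 is under a tariff-rate quota (threshold 2,467 units). In-quota: 2,467 units at 8.5%; over-quota: 969 units at 26.5%.
Pro-rata value split: in-quota = $463,001.00 × 2,467/3,436 = $332,428.25; over-quota = $463,001.00 − $332,428.25 = $130,572.75.
In-quota duty = $332,428.25 × 8.5% = $28,256.40. Over-quota duty = $130,572.75 × 26.5% = $34,601.78.
Line duty = $28,256.40 + $34,601.78 = $62,858.18.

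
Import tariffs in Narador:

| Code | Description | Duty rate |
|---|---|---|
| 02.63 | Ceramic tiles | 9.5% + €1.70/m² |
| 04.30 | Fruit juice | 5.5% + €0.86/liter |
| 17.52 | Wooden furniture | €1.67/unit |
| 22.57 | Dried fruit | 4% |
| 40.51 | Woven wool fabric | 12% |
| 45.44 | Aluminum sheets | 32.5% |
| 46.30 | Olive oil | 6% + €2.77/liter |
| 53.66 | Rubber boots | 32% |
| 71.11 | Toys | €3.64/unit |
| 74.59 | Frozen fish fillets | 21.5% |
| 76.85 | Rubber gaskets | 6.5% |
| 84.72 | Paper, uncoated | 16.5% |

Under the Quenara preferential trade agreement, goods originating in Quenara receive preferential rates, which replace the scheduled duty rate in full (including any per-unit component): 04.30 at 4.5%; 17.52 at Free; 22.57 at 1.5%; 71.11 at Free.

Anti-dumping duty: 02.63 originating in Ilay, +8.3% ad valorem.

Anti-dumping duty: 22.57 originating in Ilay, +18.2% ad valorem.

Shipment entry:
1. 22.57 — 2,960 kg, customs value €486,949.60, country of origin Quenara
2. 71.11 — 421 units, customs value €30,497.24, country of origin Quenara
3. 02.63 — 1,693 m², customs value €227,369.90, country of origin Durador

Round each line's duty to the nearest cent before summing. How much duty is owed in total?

€31,782.48

Line 1 (22.57, Quenara, 2,960 kg, €486,949.60):
Base rate for 22.57 is 4%.
Origin Quenara qualifies under the Narador–Quenara agreement and 22.57 is covered: preferential rate 1.5% applies instead.
The additional-duty order on 22.57 targets Ilay, not Quenara; it does not apply.
Duty = €486,949.60 × 1.5% = €7,304.24.
Line 2 (71.11, Quenara, 421 units, €30,497.24):
Base rate for 71.11 is €3.64/unit.
Origin Quenara qualifies under the Narador–Quenara agreement and 71.11 is covered: preferential rate Free applies instead.
Duty = €30,497.24 × 0% = €0.00.
Line 3 (02.63, Durador, 1,693 m², €227,369.90):
Base rate for 02.63 is 9.5% + €1.70/m².
The additional-duty order on 02.63 targets Ilay, not Durador; it does not apply.
Duty = €227,369.90 × 9.5% + 1,693 × €1.70 = €24,478.24.
Total = €7,304.24 + €0.00 + €24,478.24 = €31,782.48.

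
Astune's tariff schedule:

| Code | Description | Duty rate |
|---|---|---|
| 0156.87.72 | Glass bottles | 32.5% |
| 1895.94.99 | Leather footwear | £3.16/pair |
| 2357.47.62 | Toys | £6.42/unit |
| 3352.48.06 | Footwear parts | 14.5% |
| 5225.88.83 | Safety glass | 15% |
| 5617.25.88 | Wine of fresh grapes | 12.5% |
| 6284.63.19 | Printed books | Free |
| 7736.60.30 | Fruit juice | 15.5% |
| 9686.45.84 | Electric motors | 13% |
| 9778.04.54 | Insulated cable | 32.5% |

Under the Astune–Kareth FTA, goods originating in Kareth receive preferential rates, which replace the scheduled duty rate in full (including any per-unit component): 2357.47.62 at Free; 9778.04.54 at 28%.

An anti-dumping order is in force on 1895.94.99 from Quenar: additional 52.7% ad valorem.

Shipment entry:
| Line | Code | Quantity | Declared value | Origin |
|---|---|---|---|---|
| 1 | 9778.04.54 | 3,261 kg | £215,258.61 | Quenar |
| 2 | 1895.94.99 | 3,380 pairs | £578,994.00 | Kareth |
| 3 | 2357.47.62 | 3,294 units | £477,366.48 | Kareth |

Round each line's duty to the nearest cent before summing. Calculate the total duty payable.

Line 1 (9778.04.54, Quenar, 3,261 kg, £215,258.61):
Base rate for 9778.04.54 is 32.5%.
9778.04.54 has an FTA preferential rate, but origin Quenar is not Kareth; base rate stands.
Duty = £215,258.61 × 32.5% = £69,959.05.
Line 2 (1895.94.99, Kareth, 3,380 pairs, £578,994.00):
Base rate for 1895.94.99 is £3.16/pair.
Origin Kareth is the FTA partner but 1895.94.99 is not on the preference list; base rate stands.
The additional-duty order on 1895.94.99 targets Quenar, not Kareth; it does not apply.
Duty = 3,380 × £3.16 = £10,680.80.
Line 3 (2357.47.62, Kareth, 3,294 units, £477,366.48):
Base rate for 2357.47.62 is £6.42/unit.
Origin Kareth qualifies under the Astune–Kareth agreement and 2357.47.62 is covered: preferential rate Free applies instead.
Duty = £477,366.48 × 0% = £0.00.
Total = £69,959.05 + £10,680.80 + £0.00 = £80,639.85.

£80,639.85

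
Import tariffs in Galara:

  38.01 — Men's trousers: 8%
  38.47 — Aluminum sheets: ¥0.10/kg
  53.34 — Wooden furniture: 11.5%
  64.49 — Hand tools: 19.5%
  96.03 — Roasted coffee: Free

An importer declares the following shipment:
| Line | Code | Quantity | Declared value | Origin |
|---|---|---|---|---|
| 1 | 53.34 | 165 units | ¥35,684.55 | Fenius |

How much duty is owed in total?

Line 1 (53.34, Fenius, 165 units, ¥35,684.55):
Base rate for 53.34 is 11.5%.
Duty = ¥35,684.55 × 11.5% = ¥4,103.72.

¥4,103.72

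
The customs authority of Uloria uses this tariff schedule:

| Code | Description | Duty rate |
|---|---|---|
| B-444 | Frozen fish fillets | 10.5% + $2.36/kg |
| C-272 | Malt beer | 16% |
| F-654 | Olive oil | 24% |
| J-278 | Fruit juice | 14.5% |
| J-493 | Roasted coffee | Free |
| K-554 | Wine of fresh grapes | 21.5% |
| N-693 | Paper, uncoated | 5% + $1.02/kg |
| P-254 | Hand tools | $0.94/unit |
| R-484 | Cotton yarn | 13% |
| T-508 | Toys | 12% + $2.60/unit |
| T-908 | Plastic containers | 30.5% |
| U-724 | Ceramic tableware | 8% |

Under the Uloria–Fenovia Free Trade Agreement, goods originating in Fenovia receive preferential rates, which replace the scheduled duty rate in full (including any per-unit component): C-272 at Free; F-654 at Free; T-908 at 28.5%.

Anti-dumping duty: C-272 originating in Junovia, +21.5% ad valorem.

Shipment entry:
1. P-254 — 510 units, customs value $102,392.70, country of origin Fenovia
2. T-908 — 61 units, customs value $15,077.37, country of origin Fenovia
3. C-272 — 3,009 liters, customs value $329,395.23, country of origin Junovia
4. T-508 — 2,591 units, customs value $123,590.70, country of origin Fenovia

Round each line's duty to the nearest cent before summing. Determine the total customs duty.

$149,867.14

Line 1 (P-254, Fenovia, 510 units, $102,392.70):
Base rate for P-254 is $0.94/unit.
Origin Fenovia is the FTA partner but P-254 is not on the preference list; base rate stands.
Duty = 510 × $0.94 = $479.40.
Line 2 (T-908, Fenovia, 61 units, $15,077.37):
Base rate for T-908 is 30.5%.
Origin Fenovia qualifies under the Uloria–Fenovia agreement and T-908 is covered: preferential rate 28.5% applies instead.
Duty = $15,077.37 × 28.5% = $4,297.05.
Line 3 (C-272, Junovia, 3,009 liters, $329,395.23):
Base rate for C-272 is 16%.
C-272 has an FTA preferential rate, but origin Junovia is not Fenovia; base rate stands.
Additional duty on C-272 from Junovia: +21.5%. Applied ad valorem rate: 16% + 21.5% = 37.5%.
Duty = $329,395.23 × 37.5% = $123,523.21.
Line 4 (T-508, Fenovia, 2,591 units, $123,590.70):
Base rate for T-508 is 12% + $2.60/unit.
Origin Fenovia is the FTA partner but T-508 is not on the preference list; base rate stands.
Duty = $123,590.70 × 12% + 2,591 × $2.60 = $21,567.48.
Total = $479.40 + $4,297.05 + $123,523.21 + $21,567.48 = $149,867.14.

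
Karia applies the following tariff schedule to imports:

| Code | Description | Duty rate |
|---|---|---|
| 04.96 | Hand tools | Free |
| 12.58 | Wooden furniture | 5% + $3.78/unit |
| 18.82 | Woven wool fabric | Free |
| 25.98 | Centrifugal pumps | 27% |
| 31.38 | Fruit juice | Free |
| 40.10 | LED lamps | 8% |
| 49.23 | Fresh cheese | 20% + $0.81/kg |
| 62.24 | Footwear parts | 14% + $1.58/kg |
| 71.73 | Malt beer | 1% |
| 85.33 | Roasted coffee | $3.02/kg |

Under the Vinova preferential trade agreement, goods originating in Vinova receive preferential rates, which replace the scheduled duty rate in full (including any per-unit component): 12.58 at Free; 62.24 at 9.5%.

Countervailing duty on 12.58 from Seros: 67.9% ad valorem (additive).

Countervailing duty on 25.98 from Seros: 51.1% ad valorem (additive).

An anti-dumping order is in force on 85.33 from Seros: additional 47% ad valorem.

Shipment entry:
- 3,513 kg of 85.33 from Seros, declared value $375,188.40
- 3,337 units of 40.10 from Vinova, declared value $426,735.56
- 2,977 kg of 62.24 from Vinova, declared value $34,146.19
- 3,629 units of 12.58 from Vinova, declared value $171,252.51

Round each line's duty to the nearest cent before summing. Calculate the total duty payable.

$224,330.54

Line 1 (85.33, Seros, 3,513 kg, $375,188.40):
Base rate for 85.33 is $3.02/kg.
Additional duty on 85.33 from Seros: +47% ad valorem. Applied ad valorem rate = 47%.
Duty = $375,188.40 × 47% + 3,513 × $3.02 = $186,947.81.
Line 2 (40.10, Vinova, 3,337 units, $426,735.56):
Base rate for 40.10 is 8%.
Origin Vinova is the FTA partner but 40.10 is not on the preference list; base rate stands.
Duty = $426,735.56 × 8% = $34,138.84.
Line 3 (62.24, Vinova, 2,977 kg, $34,146.19):
Base rate for 62.24 is 14% + $1.58/kg.
Origin Vinova qualifies under the Karia–Vinova agreement and 62.24 is covered: preferential rate 9.5% applies instead.
Duty = $34,146.19 × 9.5% = $3,243.89.
Line 4 (12.58, Vinova, 3,629 units, $171,252.51):
Base rate for 12.58 is 5% + $3.78/unit.
Origin Vinova qualifies under the Karia–Vinova agreement and 12.58 is covered: preferential rate Free applies instead.
The additional-duty order on 12.58 targets Seros, not Vinova; it does not apply.
Duty = $171,252.51 × 0% = $0.00.
Total = $186,947.81 + $34,138.84 + $3,243.89 + $0.00 = $224,330.54.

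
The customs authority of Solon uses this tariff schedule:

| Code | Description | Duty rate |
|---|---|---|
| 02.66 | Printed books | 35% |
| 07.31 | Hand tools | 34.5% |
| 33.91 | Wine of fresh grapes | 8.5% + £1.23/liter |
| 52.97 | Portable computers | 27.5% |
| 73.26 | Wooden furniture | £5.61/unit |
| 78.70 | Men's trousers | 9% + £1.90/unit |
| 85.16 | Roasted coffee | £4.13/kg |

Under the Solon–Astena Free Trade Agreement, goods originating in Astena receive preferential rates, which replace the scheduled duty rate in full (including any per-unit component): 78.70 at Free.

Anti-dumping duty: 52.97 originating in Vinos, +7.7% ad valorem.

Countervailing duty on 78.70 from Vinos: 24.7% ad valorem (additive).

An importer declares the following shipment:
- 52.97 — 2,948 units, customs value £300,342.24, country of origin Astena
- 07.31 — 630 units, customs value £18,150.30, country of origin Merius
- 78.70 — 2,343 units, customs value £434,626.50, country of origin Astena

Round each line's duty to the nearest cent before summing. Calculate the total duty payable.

£88,855.97

Line 1 (52.97, Astena, 2,948 units, £300,342.24):
Base rate for 52.97 is 27.5%.
Origin Astena is the FTA partner but 52.97 is not on the preference list; base rate stands.
The additional-duty order on 52.97 targets Vinos, not Astena; it does not apply.
Duty = £300,342.24 × 27.5% = £82,594.12.
Line 2 (07.31, Merius, 630 units, £18,150.30):
Base rate for 07.31 is 34.5%.
Duty = £18,150.30 × 34.5% = £6,261.85.
Line 3 (78.70, Astena, 2,343 units, £434,626.50):
Base rate for 78.70 is 9% + £1.90/unit.
Origin Astena qualifies under the Solon–Astena agreement and 78.70 is covered: preferential rate Free applies instead.
The additional-duty order on 78.70 targets Vinos, not Astena; it does not apply.
Duty = £434,626.50 × 0% = £0.00.
Total = £82,594.12 + £6,261.85 + £0.00 = £88,855.97.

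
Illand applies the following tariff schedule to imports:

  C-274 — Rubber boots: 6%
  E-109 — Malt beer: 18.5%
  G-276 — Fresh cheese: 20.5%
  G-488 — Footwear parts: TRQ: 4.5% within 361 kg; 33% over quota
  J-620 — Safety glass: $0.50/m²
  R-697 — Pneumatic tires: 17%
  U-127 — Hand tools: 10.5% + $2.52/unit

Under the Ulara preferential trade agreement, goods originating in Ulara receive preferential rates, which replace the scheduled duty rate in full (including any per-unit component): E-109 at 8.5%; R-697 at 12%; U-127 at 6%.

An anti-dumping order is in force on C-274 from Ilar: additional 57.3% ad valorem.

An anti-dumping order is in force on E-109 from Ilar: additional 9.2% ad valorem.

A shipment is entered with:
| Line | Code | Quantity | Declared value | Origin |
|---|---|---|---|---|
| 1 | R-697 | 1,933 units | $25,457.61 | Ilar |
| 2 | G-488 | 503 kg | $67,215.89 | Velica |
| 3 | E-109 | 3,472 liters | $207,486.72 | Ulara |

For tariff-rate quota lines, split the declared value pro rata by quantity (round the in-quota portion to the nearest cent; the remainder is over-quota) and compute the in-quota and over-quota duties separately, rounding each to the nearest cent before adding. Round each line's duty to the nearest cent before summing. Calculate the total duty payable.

Line 1 (R-697, Ilar, 1,933 units, $25,457.61):
Base rate for R-697 is 17%.
R-697 has an FTA preferential rate, but origin Ilar is not Ulara; base rate stands.
Duty = $25,457.61 × 17% = $4,327.79.
Line 2 (G-488, Velica, 503 kg, $67,215.89):
Code G-488 is under a tariff-rate quota (threshold 361 kg). In-quota: 361 kg at 4.5%; over-quota: 142 kg at 33%.
Pro-rata value split: in-quota = $67,215.89 × 361/503 = $48,240.43; over-quota = $67,215.89 − $48,240.43 = $18,975.46.
In-quota duty = $48,240.43 × 4.5% = $2,170.82. Over-quota duty = $18,975.46 × 33% = $6,261.90.
Line duty = $2,170.82 + $6,261.90 = $8,432.72.
Line 3 (E-109, Ulara, 3,472 liters, $207,486.72):
Base rate for E-109 is 18.5%.
Origin Ulara qualifies under the Illand–Ulara agreement and E-109 is covered: preferential rate 8.5% applies instead.
The additional-duty order on E-109 targets Ilar, not Ulara; it does not apply.
Duty = $207,486.72 × 8.5% = $17,636.37.
Total = $4,327.79 + $8,432.72 + $17,636.37 = $30,396.88.

$30,396.88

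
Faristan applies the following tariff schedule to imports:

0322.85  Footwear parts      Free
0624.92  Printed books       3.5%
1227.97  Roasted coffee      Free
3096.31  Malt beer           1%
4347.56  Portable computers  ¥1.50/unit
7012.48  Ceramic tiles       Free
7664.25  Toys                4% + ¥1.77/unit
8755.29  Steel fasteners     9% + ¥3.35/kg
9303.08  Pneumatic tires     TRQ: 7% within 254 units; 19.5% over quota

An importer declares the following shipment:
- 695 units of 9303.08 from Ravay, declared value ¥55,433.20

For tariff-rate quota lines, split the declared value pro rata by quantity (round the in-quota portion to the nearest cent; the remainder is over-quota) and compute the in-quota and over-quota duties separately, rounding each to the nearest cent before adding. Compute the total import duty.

Line 1 (9303.08, Ravay, 695 units, ¥55,433.20):
Code 9303.08 is under a tariff-rate quota (threshold 254 units). In-quota: 254 units at 7%; over-quota: 441 units at 19.5%.
Pro-rata value split: in-quota = ¥55,433.20 × 254/695 = ¥20,259.04; over-quota = ¥55,433.20 − ¥20,259.04 = ¥35,174.16.
In-quota duty = ¥20,259.04 × 7% = ¥1,418.13. Over-quota duty = ¥35,174.16 × 19.5% = ¥6,858.96.
Line duty = ¥1,418.13 + ¥6,858.96 = ¥8,277.09.

¥8,277.09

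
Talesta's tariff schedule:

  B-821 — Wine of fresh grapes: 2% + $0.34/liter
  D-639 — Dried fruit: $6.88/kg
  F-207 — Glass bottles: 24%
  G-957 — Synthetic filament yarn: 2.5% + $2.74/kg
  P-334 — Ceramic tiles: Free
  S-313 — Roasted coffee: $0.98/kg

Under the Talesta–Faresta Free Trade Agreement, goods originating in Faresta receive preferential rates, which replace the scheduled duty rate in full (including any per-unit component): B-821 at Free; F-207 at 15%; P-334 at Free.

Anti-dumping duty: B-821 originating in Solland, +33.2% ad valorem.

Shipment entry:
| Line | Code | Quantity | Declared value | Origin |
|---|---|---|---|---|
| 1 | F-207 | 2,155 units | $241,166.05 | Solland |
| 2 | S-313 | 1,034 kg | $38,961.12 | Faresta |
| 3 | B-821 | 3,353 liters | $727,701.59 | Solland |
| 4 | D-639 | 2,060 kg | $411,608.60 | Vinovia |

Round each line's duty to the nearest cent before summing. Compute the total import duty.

Line 1 (F-207, Solland, 2,155 units, $241,166.05):
Base rate for F-207 is 24%.
F-207 has an FTA preferential rate, but origin Solland is not Faresta; base rate stands.
Duty = $241,166.05 × 24% = $57,879.85.
Line 2 (S-313, Faresta, 1,034 kg, $38,961.12):
Base rate for S-313 is $0.98/kg.
Origin Faresta is the FTA partner but S-313 is not on the preference list; base rate stands.
Duty = 1,034 × $0.98 = $1,013.32.
Line 3 (B-821, Solland, 3,353 liters, $727,701.59):
Base rate for B-821 is 2% + $0.34/liter.
B-821 has an FTA preferential rate, but origin Solland is not Faresta; base rate stands.
Additional duty on B-821 from Solland: +33.2%. Applied ad valorem rate: 2% + 33.2% = 35.2%.
Duty = $727,701.59 × 35.2% + 3,353 × $0.34 = $257,290.98.
Line 4 (D-639, Vinovia, 2,060 kg, $411,608.60):
Base rate for D-639 is $6.88/kg.
Duty = 2,060 × $6.88 = $14,172.80.
Total = $57,879.85 + $1,013.32 + $257,290.98 + $14,172.80 = $330,356.95.

$330,356.95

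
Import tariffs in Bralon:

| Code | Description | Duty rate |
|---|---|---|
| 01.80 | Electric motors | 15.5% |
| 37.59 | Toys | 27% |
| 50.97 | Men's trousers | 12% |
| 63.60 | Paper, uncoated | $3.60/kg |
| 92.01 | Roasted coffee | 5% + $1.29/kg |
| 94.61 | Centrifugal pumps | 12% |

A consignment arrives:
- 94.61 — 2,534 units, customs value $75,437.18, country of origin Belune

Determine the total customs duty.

$9,052.46

Line 1 (94.61, Belune, 2,534 units, $75,437.18):
Base rate for 94.61 is 12%.
Duty = $75,437.18 × 12% = $9,052.46.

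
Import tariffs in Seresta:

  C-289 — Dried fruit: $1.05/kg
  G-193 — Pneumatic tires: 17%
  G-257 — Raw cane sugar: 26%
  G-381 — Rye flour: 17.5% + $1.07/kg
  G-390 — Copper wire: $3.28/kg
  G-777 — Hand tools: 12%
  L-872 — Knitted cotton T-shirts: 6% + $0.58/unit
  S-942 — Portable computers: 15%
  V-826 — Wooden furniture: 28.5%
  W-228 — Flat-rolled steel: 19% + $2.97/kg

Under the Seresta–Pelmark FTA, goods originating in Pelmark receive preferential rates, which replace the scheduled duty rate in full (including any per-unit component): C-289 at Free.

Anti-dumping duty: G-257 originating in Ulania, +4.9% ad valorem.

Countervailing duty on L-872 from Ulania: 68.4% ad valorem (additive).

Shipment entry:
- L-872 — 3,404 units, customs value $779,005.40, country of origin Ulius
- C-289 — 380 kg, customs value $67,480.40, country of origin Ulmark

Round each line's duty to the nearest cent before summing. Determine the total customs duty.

$49,113.64

Line 1 (L-872, Ulius, 3,404 units, $779,005.40):
Base rate for L-872 is 6% + $0.58/unit.
The additional-duty order on L-872 targets Ulania, not Ulius; it does not apply.
Duty = $779,005.40 × 6% + 3,404 × $0.58 = $48,714.64.
Line 2 (C-289, Ulmark, 380 kg, $67,480.40):
Base rate for C-289 is $1.05/kg.
C-289 has an FTA preferential rate, but origin Ulmark is not Pelmark; base rate stands.
Duty = 380 × $1.05 = $399.00.
Total = $48,714.64 + $399.00 = $49,113.64.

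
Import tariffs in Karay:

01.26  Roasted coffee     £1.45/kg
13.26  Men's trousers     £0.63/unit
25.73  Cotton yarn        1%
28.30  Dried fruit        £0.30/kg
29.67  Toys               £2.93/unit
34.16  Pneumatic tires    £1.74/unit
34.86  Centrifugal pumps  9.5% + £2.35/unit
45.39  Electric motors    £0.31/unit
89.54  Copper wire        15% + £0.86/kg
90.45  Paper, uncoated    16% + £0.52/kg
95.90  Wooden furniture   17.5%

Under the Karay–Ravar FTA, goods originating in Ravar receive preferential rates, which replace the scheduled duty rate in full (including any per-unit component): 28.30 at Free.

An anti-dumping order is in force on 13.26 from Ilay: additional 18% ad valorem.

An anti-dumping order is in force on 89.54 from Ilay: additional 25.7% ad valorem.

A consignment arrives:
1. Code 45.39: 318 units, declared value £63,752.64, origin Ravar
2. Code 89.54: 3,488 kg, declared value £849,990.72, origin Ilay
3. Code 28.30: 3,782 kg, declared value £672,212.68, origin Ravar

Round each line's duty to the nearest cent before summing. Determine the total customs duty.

£349,044.48

Line 1 (45.39, Ravar, 318 units, £63,752.64):
Base rate for 45.39 is £0.31/unit.
Origin Ravar is the FTA partner but 45.39 is not on the preference list; base rate stands.
Duty = 318 × £0.31 = £98.58.
Line 2 (89.54, Ilay, 3,488 kg, £849,990.72):
Base rate for 89.54 is 15% + £0.86/kg.
Additional duty on 89.54 from Ilay: +25.7%. Applied ad valorem rate: 15% + 25.7% = 40.7%.
Duty = £849,990.72 × 40.7% + 3,488 × £0.86 = £348,945.90.
Line 3 (28.30, Ravar, 3,782 kg, £672,212.68):
Base rate for 28.30 is £0.30/kg.
Origin Ravar qualifies under the Karay–Ravar agreement and 28.30 is covered: preferential rate Free applies instead.
Duty = £672,212.68 × 0% = £0.00.
Total = £98.58 + £348,945.90 + £0.00 = £349,044.48.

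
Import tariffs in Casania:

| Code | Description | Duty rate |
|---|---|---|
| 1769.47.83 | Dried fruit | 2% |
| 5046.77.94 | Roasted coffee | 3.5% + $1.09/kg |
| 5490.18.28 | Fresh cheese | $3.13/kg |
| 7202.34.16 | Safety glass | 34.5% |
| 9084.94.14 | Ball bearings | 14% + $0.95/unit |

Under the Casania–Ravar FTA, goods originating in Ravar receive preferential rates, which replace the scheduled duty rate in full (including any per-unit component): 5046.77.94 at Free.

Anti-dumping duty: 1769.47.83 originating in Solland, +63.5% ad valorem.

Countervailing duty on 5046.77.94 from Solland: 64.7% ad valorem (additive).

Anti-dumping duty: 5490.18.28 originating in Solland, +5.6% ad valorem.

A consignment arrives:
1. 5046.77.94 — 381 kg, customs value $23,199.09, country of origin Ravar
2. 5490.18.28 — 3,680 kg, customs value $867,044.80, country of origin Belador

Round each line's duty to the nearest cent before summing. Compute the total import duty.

$11,518.40

Line 1 (5046.77.94, Ravar, 381 kg, $23,199.09):
Base rate for 5046.77.94 is 3.5% + $1.09/kg.
Origin Ravar qualifies under the Casania–Ravar agreement and 5046.77.94 is covered: preferential rate Free applies instead.
The additional-duty order on 5046.77.94 targets Solland, not Ravar; it does not apply.
Duty = $23,199.09 × 0% = $0.00.
Line 2 (5490.18.28, Belador, 3,680 kg, $867,044.80):
Base rate for 5490.18.28 is $3.13/kg.
The additional-duty order on 5490.18.28 targets Solland, not Belador; it does not apply.
Duty = 3,680 × $3.13 = $11,518.40.
Total = $0.00 + $11,518.40 = $11,518.40.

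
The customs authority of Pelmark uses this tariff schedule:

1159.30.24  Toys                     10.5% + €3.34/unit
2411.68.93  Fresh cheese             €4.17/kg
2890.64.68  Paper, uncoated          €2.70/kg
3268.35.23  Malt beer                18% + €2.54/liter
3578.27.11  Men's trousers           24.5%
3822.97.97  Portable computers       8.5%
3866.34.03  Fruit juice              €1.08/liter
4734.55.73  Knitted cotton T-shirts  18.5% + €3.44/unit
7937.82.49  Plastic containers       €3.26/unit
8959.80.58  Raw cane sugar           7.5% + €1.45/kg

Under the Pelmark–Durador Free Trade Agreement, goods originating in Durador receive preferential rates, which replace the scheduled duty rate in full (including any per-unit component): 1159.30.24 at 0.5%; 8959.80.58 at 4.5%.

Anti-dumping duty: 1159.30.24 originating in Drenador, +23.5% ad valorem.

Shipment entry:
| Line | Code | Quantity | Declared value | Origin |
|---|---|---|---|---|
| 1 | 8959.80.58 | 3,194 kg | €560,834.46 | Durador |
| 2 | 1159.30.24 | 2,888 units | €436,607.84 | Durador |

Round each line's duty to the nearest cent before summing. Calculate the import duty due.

Line 1 (8959.80.58, Durador, 3,194 kg, €560,834.46):
Base rate for 8959.80.58 is 7.5% + €1.45/kg.
Origin Durador qualifies under the Pelmark–Durador agreement and 8959.80.58 is covered: preferential rate 4.5% applies instead.
Duty = €560,834.46 × 4.5% = €25,237.55.
Line 2 (1159.30.24, Durador, 2,888 units, €436,607.84):
Base rate for 1159.30.24 is 10.5% + €3.34/unit.
Origin Durador qualifies under the Pelmark–Durador agreement and 1159.30.24 is covered: preferential rate 0.5% applies instead.
The additional-duty order on 1159.30.24 targets Drenador, not Durador; it does not apply.
Duty = €436,607.84 × 0.5% = €2,183.04.
Total = €25,237.55 + €2,183.04 = €27,420.59.

€27,420.59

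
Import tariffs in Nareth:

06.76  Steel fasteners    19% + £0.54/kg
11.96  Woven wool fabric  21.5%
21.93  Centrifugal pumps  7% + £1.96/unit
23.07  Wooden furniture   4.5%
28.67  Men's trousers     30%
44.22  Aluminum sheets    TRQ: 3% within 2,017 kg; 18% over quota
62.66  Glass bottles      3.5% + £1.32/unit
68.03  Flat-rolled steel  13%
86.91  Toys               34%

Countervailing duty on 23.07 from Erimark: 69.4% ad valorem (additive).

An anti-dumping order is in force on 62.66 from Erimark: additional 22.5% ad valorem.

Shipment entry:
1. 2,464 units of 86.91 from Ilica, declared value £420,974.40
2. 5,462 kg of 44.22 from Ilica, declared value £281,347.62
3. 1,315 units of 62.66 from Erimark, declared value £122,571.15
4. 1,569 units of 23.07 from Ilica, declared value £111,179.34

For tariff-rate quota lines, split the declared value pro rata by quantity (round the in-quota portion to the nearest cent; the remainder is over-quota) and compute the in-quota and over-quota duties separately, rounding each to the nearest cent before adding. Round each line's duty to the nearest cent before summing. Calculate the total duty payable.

Line 1 (86.91, Ilica, 2,464 units, £420,974.40):
Base rate for 86.91 is 34%.
Duty = £420,974.40 × 34% = £143,131.30.
Line 2 (44.22, Ilica, 5,462 kg, £281,347.62):
Code 44.22 is under a tariff-rate quota (threshold 2,017 kg). In-quota: 2,017 kg at 3%; over-quota: 3,445 kg at 18%.
Pro-rata value split: in-quota = £281,347.62 × 2,017/5,462 = £103,895.67; over-quota = £281,347.62 − £103,895.67 = £177,451.95.
In-quota duty = £103,895.67 × 3% = £3,116.87. Over-quota duty = £177,451.95 × 18% = £31,941.35.
Line duty = £3,116.87 + £31,941.35 = £35,058.22.
Line 3 (62.66, Erimark, 1,315 units, £122,571.15):
Base rate for 62.66 is 3.5% + £1.32/unit.
Additional duty on 62.66 from Erimark: +22.5%. Applied ad valorem rate: 3.5% + 22.5% = 26%.
Duty = £122,571.15 × 26% + 1,315 × £1.32 = £33,604.30.
Line 4 (23.07, Ilica, 1,569 units, £111,179.34):
Base rate for 23.07 is 4.5%.
The additional-duty order on 23.07 targets Erimark, not Ilica; it does not apply.
Duty = £111,179.34 × 4.5% = £5,003.07.
Total = £143,131.30 + £35,058.22 + £33,604.30 + £5,003.07 = £216,796.89.

£216,796.89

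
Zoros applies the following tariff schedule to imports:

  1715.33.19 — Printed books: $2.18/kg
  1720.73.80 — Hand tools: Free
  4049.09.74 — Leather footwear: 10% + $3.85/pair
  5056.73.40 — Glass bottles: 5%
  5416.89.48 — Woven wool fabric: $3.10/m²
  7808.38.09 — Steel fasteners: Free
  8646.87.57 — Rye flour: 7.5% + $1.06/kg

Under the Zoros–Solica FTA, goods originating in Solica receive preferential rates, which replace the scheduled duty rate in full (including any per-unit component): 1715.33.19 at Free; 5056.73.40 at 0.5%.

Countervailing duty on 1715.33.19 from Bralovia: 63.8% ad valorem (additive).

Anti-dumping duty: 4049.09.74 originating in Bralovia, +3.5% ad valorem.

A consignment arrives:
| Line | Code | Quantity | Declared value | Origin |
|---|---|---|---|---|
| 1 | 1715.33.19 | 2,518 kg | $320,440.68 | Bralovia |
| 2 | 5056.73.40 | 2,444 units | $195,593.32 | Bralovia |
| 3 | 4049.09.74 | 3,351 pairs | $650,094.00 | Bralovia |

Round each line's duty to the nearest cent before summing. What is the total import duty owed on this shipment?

$320,374.10

Line 1 (1715.33.19, Bralovia, 2,518 kg, $320,440.68):
Base rate for 1715.33.19 is $2.18/kg.
1715.33.19 has an FTA preferential rate, but origin Bralovia is not Solica; base rate stands.
Additional duty on 1715.33.19 from Bralovia: +63.8% ad valorem. Applied ad valorem rate = 63.8%.
Duty = $320,440.68 × 63.8% + 2,518 × $2.18 = $209,930.39.
Line 2 (5056.73.40, Bralovia, 2,444 units, $195,593.32):
Base rate for 5056.73.40 is 5%.
5056.73.40 has an FTA preferential rate, but origin Bralovia is not Solica; base rate stands.
Duty = $195,593.32 × 5% = $9,779.67.
Line 3 (4049.09.74, Bralovia, 3,351 pairs, $650,094.00):
Base rate for 4049.09.74 is 10% + $3.85/pair.
Additional duty on 4049.09.74 from Bralovia: +3.5%. Applied ad valorem rate: 10% + 3.5% = 13.5%.
Duty = $650,094.00 × 13.5% + 3,351 × $3.85 = $100,664.04.
Total = $209,930.39 + $9,779.67 + $100,664.04 = $320,374.10.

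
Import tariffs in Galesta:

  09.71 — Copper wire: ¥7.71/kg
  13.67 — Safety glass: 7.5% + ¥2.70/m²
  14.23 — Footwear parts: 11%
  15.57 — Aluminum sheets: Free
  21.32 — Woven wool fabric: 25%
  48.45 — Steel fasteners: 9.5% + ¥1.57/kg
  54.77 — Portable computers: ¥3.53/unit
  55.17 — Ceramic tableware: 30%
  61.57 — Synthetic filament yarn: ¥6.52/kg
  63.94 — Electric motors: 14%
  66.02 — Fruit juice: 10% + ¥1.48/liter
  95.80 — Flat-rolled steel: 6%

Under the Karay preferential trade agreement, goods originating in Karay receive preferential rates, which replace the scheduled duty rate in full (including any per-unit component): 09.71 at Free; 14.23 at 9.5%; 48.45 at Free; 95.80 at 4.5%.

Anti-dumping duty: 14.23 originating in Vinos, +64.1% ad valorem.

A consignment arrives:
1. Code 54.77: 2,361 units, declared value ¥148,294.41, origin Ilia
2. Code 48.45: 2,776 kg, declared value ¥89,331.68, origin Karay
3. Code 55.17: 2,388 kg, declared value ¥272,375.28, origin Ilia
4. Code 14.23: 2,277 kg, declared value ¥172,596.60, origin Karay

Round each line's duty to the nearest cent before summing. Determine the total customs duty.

¥106,443.59

Line 1 (54.77, Ilia, 2,361 units, ¥148,294.41):
Base rate for 54.77 is ¥3.53/unit.
Duty = 2,361 × ¥3.53 = ¥8,334.33.
Line 2 (48.45, Karay, 2,776 kg, ¥89,331.68):
Base rate for 48.45 is 9.5% + ¥1.57/kg.
Origin Karay qualifies under the Galesta–Karay agreement and 48.45 is covered: preferential rate Free applies instead.
Duty = ¥89,331.68 × 0% = ¥0.00.
Line 3 (55.17, Ilia, 2,388 kg, ¥272,375.28):
Base rate for 55.17 is 30%.
Duty = ¥272,375.28 × 30% = ¥81,712.58.
Line 4 (14.23, Karay, 2,277 kg, ¥172,596.60):
Base rate for 14.23 is 11%.
Origin Karay qualifies under the Galesta–Karay agreement and 14.23 is covered: preferential rate 9.5% applies instead.
The additional-duty order on 14.23 targets Vinos, not Karay; it does not apply.
Duty = ¥172,596.60 × 9.5% = ¥16,396.68.
Total = ¥8,334.33 + ¥0.00 + ¥81,712.58 + ¥16,396.68 = ¥106,443.59.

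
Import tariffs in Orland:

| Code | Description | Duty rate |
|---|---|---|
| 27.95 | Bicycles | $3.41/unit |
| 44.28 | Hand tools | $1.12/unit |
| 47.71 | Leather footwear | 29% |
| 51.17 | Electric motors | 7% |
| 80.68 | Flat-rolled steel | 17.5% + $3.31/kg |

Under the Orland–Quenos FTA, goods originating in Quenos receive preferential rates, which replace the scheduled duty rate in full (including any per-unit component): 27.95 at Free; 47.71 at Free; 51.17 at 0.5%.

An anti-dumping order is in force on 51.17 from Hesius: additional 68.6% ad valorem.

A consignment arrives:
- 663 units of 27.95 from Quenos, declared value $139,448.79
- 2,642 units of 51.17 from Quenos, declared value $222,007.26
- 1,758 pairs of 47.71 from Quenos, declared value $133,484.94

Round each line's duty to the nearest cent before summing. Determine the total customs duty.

Line 1 (27.95, Quenos, 663 units, $139,448.79):
Base rate for 27.95 is $3.41/unit.
Origin Quenos qualifies under the Orland–Quenos agreement and 27.95 is covered: preferential rate Free applies instead.
Duty = $139,448.79 × 0% = $0.00.
Line 2 (51.17, Quenos, 2,642 units, $222,007.26):
Base rate for 51.17 is 7%.
Origin Quenos qualifies under the Orland–Quenos agreement and 51.17 is covered: preferential rate 0.5% applies instead.
The additional-duty order on 51.17 targets Hesius, not Quenos; it does not apply.
Duty = $222,007.26 × 0.5% = $1,110.04.
Line 3 (47.71, Quenos, 1,758 pairs, $133,484.94):
Base rate for 47.71 is 29%.
Origin Quenos qualifies under the Orland–Quenos agreement and 47.71 is covered: preferential rate Free applies instead.
Duty = $133,484.94 × 0% = $0.00.
Total = $0.00 + $1,110.04 + $0.00 = $1,110.04.

$1,110.04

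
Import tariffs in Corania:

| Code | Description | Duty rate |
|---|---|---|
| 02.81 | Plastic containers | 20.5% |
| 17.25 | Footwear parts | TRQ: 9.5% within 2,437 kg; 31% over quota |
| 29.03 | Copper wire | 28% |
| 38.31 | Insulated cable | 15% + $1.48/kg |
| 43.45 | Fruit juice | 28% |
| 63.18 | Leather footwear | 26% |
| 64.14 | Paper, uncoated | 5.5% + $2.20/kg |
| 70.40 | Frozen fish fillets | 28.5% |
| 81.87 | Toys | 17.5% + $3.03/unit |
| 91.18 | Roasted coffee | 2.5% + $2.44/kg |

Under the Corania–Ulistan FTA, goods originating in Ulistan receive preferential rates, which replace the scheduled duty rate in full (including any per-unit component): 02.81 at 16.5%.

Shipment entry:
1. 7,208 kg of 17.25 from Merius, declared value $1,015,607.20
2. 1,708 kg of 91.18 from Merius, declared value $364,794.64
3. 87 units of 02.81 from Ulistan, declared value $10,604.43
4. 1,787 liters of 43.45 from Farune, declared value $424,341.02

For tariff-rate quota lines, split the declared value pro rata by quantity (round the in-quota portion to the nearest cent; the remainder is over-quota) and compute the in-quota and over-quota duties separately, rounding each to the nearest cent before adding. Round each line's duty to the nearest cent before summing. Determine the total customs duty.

$374,865.58

Line 1 (17.25, Merius, 7,208 kg, $1,015,607.20):
Code 17.25 is under a tariff-rate quota (threshold 2,437 kg). In-quota: 2,437 kg at 9.5%; over-quota: 4,771 kg at 31%.
Pro-rata value split: in-quota = $1,015,607.20 × 2,437/7,208 = $343,373.30; over-quota = $1,015,607.20 − $343,373.30 = $672,233.90.
In-quota duty = $343,373.30 × 9.5% = $32,620.46. Over-quota duty = $672,233.90 × 31% = $208,392.51.
Line duty = $32,620.46 + $208,392.51 = $241,012.97.
Line 2 (91.18, Merius, 1,708 kg, $364,794.64):
Base rate for 91.18 is 2.5% + $2.44/kg.
Duty = $364,794.64 × 2.5% + 1,708 × $2.44 = $13,287.39.
Line 3 (02.81, Ulistan, 87 units, $10,604.43):
Base rate for 02.81 is 20.5%.
Origin Ulistan qualifies under the Corania–Ulistan agreement and 02.81 is covered: preferential rate 16.5% applies instead.
Duty = $10,604.43 × 16.5% = $1,749.73.
Line 4 (43.45, Farune, 1,787 liters, $424,341.02):
Base rate for 43.45 is 28%.
Duty = $424,341.02 × 28% = $118,815.49.
Total = $241,012.97 + $13,287.39 + $1,749.73 + $118,815.49 = $374,865.58.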